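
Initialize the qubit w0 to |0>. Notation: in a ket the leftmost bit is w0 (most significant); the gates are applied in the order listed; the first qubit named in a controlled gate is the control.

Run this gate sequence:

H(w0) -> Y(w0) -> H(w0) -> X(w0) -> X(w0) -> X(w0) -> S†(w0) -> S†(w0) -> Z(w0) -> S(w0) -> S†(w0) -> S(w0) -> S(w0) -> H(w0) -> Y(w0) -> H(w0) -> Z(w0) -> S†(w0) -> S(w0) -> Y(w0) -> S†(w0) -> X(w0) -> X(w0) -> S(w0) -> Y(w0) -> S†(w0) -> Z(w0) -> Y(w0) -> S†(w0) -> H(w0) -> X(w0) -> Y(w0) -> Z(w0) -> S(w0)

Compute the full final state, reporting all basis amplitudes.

The final amplitudes are -sqrt(2)*I/2 on |0>, sqrt(2)/2 on |1>. Key observation: gates 19-26 undo each other exactly, leaving only the rest of the circuit to track.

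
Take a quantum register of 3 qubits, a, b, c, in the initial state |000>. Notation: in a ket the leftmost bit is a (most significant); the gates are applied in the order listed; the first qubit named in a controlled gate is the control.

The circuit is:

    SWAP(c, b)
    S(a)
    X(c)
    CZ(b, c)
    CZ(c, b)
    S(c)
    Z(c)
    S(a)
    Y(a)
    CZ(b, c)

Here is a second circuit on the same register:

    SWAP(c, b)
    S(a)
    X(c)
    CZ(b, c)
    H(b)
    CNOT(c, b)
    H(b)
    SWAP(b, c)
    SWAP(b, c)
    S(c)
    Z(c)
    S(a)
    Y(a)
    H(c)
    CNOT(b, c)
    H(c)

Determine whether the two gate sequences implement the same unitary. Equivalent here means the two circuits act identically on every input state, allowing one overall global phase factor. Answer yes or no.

Yes: on every input state the two circuits agree up to one overall phase factor.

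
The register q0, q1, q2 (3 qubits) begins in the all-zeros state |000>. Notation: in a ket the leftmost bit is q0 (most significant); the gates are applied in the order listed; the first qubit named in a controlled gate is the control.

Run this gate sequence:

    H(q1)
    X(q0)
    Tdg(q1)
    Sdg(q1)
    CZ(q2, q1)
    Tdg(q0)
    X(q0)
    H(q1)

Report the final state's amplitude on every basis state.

The final amplitudes are -1/2 - exp(3*I*pi/4)/2 on |000>, 1/2 - exp(3*I*pi/4)/2 on |010>, and 0 on every other basis state.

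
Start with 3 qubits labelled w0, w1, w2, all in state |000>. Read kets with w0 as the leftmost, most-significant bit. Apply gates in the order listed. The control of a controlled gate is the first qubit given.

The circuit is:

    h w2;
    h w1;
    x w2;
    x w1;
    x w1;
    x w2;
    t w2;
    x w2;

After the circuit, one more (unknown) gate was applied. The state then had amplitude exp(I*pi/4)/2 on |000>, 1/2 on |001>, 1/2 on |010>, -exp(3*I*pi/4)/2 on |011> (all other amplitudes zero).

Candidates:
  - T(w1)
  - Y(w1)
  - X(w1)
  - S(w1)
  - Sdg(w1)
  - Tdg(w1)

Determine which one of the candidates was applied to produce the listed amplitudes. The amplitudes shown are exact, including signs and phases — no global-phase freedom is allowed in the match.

The unique candidate consistent with the amplitudes is Tdg(w1). Key observation: steps 3-6 multiply out to the identity, so the circuit reduces to the remaining gates.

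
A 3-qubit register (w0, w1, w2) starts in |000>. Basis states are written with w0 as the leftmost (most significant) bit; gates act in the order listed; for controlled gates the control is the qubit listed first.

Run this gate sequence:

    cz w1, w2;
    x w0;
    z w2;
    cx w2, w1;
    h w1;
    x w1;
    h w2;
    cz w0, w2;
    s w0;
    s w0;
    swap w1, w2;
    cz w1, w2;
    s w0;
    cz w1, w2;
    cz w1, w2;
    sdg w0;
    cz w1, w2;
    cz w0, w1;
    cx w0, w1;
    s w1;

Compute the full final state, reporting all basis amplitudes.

After the circuit, the state carries amplitude 0 on |000>, 0 on |001>, 0 on |010>, 0 on |011>, -1/2 on |100>, -1/2 on |101>, -I/2 on |110>, -I/2 on |111>. Key observation: the block from step 12 through step 17 cancels to the identity and can be dropped.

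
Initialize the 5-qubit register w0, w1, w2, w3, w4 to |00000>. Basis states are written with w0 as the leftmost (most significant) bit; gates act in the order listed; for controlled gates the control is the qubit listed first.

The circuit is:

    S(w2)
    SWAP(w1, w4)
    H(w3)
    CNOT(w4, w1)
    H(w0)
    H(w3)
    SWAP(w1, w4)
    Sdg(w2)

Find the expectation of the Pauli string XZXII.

The observable XZXII averages to 0.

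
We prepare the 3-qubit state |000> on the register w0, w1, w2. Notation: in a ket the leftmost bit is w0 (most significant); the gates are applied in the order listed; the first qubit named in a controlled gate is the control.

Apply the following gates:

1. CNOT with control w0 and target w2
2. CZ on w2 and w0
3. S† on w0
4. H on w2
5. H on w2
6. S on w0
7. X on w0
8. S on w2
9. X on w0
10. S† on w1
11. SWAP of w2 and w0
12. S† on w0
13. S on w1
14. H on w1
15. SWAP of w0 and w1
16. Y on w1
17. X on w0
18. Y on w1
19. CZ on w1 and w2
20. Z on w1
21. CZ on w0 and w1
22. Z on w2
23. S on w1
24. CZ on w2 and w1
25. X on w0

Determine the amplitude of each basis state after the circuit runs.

The final amplitudes are sqrt(2)/2 on |000>, sqrt(2)/2 on |100>, and 0 on every other basis state. Key observation: steps 3-6 multiply out to the identity, so the circuit reduces to the remaining gates.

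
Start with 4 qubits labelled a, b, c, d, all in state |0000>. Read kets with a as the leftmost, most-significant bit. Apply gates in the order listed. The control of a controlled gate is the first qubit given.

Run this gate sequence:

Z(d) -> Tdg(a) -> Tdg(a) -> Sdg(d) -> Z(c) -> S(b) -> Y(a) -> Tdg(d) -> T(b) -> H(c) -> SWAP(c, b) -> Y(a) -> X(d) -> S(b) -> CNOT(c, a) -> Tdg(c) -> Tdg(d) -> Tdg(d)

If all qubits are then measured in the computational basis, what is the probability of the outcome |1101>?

The probability of measuring |1101> is 0.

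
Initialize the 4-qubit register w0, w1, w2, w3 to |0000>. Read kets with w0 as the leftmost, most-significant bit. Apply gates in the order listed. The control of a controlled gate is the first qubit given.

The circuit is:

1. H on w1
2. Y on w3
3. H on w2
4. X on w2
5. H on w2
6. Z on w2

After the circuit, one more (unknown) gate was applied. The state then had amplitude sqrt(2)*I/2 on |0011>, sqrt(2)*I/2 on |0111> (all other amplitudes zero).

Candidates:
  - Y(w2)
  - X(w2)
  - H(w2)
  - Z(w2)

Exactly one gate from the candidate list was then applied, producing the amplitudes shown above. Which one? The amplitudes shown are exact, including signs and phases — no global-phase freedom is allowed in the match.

The applied gate was X(w2). Key observation: steps 3-6 multiply out to the identity, so the circuit reduces to the remaining gates.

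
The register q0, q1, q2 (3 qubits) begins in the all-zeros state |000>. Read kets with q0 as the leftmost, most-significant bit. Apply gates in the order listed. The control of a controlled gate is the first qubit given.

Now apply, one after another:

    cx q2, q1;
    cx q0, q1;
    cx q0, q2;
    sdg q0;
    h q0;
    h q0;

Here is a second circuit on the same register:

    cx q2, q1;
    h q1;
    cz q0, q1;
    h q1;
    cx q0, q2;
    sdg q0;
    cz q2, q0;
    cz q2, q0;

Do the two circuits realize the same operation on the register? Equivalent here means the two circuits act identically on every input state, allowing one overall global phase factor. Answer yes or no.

Yes — the two circuits implement the same unitary up to a global phase.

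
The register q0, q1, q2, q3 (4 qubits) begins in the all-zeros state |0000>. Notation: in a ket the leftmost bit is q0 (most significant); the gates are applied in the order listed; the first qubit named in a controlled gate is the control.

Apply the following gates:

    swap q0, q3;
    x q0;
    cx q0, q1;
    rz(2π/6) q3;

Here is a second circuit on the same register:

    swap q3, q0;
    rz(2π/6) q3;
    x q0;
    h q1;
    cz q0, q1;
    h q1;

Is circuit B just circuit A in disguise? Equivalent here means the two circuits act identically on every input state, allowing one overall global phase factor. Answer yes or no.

Yes — the two circuits implement the same unitary up to a global phase.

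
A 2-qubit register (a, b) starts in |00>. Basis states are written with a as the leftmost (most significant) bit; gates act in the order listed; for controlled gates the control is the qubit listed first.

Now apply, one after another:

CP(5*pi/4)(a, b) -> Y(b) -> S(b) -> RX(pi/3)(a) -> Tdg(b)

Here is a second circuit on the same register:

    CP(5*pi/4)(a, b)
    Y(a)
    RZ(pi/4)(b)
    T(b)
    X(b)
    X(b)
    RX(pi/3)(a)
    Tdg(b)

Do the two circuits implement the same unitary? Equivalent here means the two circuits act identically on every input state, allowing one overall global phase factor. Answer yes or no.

No: there is an input state on which the two circuits produce genuinely different outputs (not merely differing by a phase).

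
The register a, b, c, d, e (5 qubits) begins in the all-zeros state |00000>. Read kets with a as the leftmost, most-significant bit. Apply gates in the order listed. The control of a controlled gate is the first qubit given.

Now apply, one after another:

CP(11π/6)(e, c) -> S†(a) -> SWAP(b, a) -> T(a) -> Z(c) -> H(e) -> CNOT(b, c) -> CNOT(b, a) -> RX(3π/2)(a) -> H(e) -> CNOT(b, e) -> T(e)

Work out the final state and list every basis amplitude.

The final amplitudes are -sqrt(2)/2 on |00000>, -sqrt(2)*I/2 on |10000>, and 0 on every other basis state.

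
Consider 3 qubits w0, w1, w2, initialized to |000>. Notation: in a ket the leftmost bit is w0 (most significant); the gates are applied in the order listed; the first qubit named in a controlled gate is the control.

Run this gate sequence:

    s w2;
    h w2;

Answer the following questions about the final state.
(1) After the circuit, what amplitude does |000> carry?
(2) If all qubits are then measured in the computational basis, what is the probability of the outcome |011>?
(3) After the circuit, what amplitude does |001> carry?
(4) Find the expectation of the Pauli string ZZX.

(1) The final state's coefficient on |000> equals sqrt(2)/2.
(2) A full measurement returns |011> with probability 0.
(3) |001> carries amplitude sqrt(2)/2 in the final state.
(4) In the final state, ZZX has expectation 1.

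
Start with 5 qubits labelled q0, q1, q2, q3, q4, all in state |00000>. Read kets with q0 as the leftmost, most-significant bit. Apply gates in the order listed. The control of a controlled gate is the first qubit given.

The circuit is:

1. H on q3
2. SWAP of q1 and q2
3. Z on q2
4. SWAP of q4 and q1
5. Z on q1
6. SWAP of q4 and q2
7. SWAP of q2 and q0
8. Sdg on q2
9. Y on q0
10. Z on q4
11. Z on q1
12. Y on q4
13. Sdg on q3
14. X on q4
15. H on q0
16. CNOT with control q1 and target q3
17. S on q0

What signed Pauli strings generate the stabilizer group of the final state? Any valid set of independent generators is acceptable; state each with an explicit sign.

The final state is stabilized by the group generated by -YIIII, -IIIYI, +IZIII, +IIZII, +IIIIZ; other independent generating sets are equally valid.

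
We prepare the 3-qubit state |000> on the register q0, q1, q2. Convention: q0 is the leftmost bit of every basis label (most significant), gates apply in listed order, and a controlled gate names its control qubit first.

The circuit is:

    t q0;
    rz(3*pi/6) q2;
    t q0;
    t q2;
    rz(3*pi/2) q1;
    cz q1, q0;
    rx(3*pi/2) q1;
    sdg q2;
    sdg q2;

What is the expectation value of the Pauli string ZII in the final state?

The observable ZII averages to 1.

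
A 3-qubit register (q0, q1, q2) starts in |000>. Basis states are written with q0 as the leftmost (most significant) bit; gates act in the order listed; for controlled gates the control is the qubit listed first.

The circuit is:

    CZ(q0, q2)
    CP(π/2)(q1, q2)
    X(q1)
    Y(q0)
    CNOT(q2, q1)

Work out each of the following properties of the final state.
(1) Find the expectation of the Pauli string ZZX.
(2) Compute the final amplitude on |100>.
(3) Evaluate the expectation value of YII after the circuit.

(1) The observable ZZX averages to 0.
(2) The amplitude on |100> is 0.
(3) The expectation value of YII is 0.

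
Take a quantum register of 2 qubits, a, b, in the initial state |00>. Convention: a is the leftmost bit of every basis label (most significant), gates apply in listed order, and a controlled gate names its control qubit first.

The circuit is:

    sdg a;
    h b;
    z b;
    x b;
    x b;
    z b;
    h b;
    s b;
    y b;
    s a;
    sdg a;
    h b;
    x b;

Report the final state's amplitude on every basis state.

The resulting statevector has amplitude -sqrt(2)*I/2 on |00>, sqrt(2)*I/2 on |01>, 0 on |10>, 0 on |11>. Key observation: the block from step 2 through step 7 cancels to the identity and can be dropped.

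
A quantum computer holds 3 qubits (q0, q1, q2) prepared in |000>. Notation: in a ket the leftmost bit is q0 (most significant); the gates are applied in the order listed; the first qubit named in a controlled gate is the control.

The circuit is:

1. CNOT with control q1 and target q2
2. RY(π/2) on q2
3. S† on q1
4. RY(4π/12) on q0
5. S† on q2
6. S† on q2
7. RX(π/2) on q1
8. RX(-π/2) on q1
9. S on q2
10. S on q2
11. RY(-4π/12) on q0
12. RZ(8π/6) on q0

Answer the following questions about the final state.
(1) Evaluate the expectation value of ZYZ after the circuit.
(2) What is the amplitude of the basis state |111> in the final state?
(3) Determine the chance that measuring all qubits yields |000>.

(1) In the final state, ZYZ has expectation 0.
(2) The amplitude on |111> is 0.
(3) A full measurement returns |000> with probability 1/2.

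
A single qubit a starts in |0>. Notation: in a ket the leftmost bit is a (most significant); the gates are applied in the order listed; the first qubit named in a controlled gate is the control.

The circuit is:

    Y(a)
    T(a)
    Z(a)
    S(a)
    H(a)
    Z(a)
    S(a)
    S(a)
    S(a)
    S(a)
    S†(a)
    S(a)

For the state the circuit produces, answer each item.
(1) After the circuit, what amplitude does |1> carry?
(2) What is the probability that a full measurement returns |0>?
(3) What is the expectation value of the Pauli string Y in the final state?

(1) |1> carries amplitude sqrt(2)*exp(I*pi/4)/2 in the final state.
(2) The probability of measuring |0> is 1/2.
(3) The expectation value of Y is 0.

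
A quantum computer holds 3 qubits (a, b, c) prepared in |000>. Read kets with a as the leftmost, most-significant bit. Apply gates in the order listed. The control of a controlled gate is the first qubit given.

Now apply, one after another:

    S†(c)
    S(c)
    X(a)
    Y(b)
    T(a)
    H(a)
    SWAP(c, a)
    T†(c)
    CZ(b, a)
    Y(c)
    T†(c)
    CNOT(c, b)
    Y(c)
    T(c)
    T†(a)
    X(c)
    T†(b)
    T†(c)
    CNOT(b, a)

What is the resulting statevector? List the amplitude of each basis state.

After the circuit, the state carries amplitude sqrt(2)*exp(I*pi/4)/2 on |001>, -sqrt(2)*I/2 on |110>, and 0 on every other basis state.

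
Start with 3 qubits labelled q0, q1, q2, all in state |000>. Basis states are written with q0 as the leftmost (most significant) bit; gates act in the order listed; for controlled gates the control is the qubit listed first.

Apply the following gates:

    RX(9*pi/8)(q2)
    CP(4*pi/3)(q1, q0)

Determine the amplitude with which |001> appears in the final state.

The amplitude on |001> is -I*cos(pi/16).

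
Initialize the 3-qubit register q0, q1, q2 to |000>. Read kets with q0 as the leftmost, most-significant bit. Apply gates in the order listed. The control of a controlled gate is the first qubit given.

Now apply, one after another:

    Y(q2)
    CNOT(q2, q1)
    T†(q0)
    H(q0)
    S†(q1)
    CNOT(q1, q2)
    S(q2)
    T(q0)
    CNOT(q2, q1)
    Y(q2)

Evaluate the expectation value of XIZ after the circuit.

In the final state, XIZ has expectation -sqrt(2)/2.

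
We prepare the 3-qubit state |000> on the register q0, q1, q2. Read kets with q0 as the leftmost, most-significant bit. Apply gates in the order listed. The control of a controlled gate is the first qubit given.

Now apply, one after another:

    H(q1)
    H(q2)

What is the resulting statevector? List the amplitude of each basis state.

The resulting statevector has amplitude 1/2 on |000>, 1/2 on |001>, 1/2 on |010>, 1/2 on |011>, 0 on |100>, 0 on |101>, 0 on |110>, 0 on |111>.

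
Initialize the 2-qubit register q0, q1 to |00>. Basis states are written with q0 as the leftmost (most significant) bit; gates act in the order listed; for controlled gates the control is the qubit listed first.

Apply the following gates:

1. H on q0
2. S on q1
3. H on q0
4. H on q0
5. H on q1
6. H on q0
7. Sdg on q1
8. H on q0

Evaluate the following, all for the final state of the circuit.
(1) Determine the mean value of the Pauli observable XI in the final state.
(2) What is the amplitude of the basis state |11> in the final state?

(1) In the final state, XI has expectation 1.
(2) |11> carries amplitude -I/2 in the final state.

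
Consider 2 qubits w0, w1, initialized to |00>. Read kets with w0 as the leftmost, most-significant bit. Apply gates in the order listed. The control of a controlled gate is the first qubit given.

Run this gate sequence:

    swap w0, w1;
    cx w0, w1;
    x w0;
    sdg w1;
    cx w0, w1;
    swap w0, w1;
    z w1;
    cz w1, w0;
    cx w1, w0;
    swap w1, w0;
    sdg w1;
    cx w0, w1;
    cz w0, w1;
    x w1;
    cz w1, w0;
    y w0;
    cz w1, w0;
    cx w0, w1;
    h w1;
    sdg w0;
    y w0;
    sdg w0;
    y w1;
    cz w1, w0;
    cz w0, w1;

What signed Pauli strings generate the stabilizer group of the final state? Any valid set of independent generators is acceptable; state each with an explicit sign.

One valid set of independent stabilizer generators is -IX, -ZI (any independent generating set of the same group is equally correct).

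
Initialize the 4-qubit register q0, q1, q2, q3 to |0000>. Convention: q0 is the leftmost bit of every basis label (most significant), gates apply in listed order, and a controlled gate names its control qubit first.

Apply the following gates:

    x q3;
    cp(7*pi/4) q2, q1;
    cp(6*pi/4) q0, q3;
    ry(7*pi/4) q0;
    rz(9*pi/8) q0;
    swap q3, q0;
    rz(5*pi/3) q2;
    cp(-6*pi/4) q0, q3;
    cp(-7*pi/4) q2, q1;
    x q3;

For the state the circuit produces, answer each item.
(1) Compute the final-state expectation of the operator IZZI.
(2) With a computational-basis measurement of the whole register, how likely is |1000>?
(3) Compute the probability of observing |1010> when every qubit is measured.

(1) In the final state, IZZI has expectation 1.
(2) The probability of measuring |1000> is 1/2 - sqrt(2)/4.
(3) The probability of measuring |1010> is 0.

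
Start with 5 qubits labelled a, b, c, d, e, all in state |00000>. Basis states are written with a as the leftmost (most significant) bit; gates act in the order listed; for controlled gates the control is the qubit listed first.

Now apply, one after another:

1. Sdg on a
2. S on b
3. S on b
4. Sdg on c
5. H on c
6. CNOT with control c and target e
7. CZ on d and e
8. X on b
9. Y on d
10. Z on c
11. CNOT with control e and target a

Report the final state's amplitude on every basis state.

After the circuit, the state carries amplitude sqrt(2)*I/2 on |01010>, -sqrt(2)*I/2 on |11111>, and 0 on every other basis state.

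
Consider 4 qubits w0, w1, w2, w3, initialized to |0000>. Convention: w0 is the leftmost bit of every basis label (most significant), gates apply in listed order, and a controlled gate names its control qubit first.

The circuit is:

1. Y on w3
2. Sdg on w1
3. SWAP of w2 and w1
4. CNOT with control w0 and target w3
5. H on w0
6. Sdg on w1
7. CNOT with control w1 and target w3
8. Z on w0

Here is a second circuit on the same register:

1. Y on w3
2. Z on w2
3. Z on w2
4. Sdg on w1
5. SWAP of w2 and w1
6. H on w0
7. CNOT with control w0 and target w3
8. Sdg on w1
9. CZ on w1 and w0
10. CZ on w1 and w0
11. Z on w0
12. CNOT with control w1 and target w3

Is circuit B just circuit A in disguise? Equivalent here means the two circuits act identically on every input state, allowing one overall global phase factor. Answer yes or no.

No — the two circuits implement different unitaries, even allowing a global phase.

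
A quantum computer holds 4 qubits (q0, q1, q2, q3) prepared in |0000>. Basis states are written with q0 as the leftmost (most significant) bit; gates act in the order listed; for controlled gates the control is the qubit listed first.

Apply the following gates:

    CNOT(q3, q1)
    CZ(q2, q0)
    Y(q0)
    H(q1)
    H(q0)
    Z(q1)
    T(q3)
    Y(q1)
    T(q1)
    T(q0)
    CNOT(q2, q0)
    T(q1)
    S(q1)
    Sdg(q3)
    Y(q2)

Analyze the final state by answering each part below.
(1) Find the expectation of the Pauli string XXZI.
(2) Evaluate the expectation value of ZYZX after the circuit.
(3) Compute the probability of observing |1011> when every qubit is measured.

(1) The observable XXZI averages to -sqrt(2)/2.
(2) The observable ZYZX averages to 0.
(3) Outcome |1011> occurs with probability 0.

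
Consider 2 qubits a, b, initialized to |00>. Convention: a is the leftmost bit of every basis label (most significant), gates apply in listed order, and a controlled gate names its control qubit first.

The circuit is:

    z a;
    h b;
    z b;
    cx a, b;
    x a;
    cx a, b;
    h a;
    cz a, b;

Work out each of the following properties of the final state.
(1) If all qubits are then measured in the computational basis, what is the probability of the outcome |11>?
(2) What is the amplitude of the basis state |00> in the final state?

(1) The probability of measuring |11> is 1/4.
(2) The final state's coefficient on |00> equals -1/2.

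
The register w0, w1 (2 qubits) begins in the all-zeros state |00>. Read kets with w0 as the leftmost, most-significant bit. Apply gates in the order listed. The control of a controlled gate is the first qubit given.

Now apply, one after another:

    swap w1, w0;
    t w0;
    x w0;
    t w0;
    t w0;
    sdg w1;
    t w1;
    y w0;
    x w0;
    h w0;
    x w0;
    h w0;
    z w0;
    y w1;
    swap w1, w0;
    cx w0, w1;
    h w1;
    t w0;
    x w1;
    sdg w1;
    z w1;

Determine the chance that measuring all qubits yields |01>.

The probability of measuring |01> is 0. Key observation: the block from step 10 through step 13 cancels to the identity and can be dropped.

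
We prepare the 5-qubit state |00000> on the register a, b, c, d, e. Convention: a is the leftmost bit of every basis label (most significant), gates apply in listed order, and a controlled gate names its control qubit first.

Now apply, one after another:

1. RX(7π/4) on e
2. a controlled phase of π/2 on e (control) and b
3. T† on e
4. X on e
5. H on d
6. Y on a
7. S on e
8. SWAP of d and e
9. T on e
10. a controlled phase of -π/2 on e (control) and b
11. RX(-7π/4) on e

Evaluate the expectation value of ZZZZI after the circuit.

In the final state, ZZZZI has expectation sqrt(2)/2.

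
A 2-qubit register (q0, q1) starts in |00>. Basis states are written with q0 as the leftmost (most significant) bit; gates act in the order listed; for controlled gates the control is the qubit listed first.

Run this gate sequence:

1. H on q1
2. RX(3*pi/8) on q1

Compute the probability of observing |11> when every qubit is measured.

Outcome |11> occurs with probability 0.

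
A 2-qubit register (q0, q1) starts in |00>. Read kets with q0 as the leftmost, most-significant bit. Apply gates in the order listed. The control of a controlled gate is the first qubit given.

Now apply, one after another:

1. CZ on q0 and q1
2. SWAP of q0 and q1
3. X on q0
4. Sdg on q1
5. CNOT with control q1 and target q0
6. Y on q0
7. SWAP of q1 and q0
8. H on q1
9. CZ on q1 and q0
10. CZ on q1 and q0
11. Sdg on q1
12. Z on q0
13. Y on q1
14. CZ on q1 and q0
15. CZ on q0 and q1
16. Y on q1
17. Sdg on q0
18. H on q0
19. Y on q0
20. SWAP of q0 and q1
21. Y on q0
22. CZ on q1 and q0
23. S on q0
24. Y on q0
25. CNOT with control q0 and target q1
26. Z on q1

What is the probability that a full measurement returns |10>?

The probability of measuring |10> is 1/4.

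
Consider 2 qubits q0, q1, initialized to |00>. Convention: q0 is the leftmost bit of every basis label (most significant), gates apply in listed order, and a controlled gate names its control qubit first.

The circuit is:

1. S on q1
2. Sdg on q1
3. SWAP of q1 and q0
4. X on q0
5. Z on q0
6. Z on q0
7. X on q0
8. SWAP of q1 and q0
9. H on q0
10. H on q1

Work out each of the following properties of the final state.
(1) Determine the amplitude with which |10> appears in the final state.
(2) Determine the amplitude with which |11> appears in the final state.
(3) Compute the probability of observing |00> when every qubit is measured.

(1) The amplitude on |10> is 1/2. Key observation: the block from step 3 through step 8 cancels to the identity and can be dropped.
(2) The amplitude on |11> is 1/2.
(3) The probability of measuring |00> is 1/4.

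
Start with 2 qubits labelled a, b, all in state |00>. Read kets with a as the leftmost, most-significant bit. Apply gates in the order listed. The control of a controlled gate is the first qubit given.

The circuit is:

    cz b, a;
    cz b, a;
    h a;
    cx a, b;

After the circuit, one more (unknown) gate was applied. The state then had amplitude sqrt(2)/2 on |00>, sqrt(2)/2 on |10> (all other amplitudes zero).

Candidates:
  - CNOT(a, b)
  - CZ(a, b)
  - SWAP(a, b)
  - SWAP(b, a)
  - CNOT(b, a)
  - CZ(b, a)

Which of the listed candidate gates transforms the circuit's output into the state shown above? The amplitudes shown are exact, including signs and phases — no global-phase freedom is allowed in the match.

The unique candidate consistent with the amplitudes is CNOT(a, b). Key observation: gates 1-2 undo each other exactly, leaving only the rest of the circuit to track.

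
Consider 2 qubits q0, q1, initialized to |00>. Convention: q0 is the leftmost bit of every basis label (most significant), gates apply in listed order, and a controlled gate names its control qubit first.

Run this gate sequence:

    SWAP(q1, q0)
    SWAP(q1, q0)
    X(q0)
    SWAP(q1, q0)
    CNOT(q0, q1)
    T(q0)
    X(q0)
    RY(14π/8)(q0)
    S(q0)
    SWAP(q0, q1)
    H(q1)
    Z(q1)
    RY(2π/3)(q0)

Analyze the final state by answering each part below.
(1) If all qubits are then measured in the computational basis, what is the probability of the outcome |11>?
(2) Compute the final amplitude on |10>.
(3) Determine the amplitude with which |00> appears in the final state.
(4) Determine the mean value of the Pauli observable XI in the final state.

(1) A full measurement returns |11> with probability 1/8. Key observation: gates 1-2 undo each other exactly, leaving only the rest of the circuit to track.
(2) |10> carries amplitude -sqrt(2)*sqrt(2 - sqrt(2))/8 - sqrt(2)*I*sqrt(sqrt(2) + 2)/8 in the final state.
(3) The amplitude on |00> is sqrt(6)*sqrt(2 - sqrt(2))/8 + sqrt(6)*I*sqrt(sqrt(2) + 2)/8.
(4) The expectation value of XI is -sqrt(3)/2.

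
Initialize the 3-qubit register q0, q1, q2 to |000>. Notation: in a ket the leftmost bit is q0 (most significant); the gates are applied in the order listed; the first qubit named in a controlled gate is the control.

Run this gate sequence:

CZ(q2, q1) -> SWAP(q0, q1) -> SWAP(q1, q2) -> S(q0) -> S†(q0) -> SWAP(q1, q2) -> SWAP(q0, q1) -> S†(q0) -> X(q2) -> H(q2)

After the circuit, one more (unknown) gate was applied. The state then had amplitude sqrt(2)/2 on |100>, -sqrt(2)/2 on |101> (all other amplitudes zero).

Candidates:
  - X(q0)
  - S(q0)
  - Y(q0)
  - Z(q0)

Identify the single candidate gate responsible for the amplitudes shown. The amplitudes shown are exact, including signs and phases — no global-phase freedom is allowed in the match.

It was X(q0) that produced the state shown. Key observation: steps 2-7 multiply out to the identity, so the circuit reduces to the remaining gates.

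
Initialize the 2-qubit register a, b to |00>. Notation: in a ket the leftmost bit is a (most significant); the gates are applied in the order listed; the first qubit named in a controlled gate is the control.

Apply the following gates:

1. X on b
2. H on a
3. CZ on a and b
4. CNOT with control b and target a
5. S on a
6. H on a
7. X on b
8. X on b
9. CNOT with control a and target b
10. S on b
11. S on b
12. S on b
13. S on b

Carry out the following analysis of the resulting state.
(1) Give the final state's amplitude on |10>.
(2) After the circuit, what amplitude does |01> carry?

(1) The amplitude on |10> is -1/2 - I/2. Key observation: the block from step 10 through step 13 cancels to the identity and can be dropped.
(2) The amplitude on |01> is -1/2 + I/2.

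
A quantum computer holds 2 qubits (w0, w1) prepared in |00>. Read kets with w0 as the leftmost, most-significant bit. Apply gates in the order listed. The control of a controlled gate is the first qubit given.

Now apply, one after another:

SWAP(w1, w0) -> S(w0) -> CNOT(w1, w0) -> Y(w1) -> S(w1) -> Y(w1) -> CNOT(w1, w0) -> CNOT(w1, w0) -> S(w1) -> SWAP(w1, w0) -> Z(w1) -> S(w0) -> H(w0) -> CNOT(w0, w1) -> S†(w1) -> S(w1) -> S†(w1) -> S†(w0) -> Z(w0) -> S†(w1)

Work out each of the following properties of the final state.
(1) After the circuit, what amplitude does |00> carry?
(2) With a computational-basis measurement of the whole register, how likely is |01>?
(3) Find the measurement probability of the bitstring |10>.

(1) The amplitude on |00> is sqrt(2)*I/2.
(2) The probability of measuring |01> is 0.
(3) The probability of measuring |10> is 0.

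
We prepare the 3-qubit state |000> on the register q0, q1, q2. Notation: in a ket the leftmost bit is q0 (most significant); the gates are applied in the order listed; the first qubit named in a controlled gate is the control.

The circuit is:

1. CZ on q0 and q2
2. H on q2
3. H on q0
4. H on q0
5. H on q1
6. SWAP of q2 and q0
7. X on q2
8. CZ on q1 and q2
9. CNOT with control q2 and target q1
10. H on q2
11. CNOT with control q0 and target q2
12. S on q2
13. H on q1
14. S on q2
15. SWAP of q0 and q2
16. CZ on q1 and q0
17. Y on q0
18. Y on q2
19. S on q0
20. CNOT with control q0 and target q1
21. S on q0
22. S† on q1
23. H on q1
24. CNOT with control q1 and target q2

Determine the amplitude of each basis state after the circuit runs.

The resulting statevector has amplitude -sqrt(2)*I/4 on |000>, -sqrt(2)*I/4 on |001>, sqrt(2)*I/4 on |010>, sqrt(2)*I/4 on |011>, -sqrt(2)/4 on |100>, -sqrt(2)/4 on |101>, -sqrt(2)/4 on |110>, -sqrt(2)/4 on |111>. Key observation: steps 3-4 multiply out to the identity, so the circuit reduces to the remaining gates.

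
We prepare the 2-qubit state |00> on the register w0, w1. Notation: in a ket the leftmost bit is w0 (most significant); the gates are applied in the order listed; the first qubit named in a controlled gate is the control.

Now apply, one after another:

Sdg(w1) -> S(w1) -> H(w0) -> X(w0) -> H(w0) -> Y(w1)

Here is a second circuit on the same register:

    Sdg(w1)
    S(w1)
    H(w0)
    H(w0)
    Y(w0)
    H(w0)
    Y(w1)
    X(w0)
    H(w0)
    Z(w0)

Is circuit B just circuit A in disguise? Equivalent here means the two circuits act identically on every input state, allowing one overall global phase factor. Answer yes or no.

No — the two circuits implement different unitaries, even allowing a global phase.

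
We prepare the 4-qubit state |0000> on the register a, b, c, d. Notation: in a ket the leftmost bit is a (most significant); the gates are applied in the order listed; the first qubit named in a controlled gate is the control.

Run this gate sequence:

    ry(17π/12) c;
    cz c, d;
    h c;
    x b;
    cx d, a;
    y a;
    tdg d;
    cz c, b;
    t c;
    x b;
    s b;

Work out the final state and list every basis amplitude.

The final amplitudes are I*(-sqrt(6*sqrt(2) + 12)/8 + sqrt(4 - 2*sqrt(2))/8 + sqrt(12 - 6*sqrt(2))/8 + sqrt(2*sqrt(2) + 4)/8) on |1000>, (-sqrt(4 - 2*sqrt(2))/8 + sqrt(12 - 6*sqrt(2))/8 + sqrt(2*sqrt(2) + 4)/8 + sqrt(6*sqrt(2) + 12)/8)*exp(3*I*pi/4) on |1010>, and 0 on every other basis state.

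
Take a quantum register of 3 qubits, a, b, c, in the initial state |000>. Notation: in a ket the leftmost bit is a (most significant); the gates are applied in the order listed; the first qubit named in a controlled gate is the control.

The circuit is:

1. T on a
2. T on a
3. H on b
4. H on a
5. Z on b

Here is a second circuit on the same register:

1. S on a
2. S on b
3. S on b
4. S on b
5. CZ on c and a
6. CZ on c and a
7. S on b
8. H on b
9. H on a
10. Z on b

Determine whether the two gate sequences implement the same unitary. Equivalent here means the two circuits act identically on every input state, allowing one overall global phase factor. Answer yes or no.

Yes — the two circuits implement the same unitary up to a global phase.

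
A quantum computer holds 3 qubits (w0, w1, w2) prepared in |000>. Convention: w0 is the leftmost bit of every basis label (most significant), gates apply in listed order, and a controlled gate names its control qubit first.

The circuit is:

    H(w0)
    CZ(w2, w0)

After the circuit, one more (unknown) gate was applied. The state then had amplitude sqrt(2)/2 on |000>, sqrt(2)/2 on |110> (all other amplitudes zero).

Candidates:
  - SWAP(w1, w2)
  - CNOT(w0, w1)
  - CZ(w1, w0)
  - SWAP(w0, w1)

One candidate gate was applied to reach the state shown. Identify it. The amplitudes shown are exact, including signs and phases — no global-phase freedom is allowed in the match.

It was CNOT(w0, w1) that produced the state shown.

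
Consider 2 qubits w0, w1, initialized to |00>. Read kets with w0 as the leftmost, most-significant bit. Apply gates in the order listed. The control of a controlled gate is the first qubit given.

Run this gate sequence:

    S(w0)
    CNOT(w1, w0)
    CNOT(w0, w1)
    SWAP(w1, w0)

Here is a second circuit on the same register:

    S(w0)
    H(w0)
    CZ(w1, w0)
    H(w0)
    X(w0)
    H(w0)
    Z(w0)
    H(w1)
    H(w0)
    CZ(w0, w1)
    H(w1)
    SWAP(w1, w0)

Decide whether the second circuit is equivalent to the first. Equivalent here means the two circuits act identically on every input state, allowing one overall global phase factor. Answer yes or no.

Yes: on every input state the two circuits agree up to one overall phase factor.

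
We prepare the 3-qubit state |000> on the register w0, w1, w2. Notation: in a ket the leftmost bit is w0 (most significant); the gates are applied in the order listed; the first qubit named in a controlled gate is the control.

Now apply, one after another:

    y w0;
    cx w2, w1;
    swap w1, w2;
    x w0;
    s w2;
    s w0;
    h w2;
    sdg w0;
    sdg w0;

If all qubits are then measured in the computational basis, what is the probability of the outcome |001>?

The probability of measuring |001> is 1/2.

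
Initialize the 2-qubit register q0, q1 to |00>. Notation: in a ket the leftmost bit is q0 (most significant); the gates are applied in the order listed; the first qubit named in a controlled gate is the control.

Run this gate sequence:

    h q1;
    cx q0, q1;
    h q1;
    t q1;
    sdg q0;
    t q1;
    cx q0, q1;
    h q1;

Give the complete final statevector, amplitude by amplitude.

After the circuit, the state carries amplitude sqrt(2)/2 on |00>, sqrt(2)/2 on |01>, 0 on |10>, 0 on |11>.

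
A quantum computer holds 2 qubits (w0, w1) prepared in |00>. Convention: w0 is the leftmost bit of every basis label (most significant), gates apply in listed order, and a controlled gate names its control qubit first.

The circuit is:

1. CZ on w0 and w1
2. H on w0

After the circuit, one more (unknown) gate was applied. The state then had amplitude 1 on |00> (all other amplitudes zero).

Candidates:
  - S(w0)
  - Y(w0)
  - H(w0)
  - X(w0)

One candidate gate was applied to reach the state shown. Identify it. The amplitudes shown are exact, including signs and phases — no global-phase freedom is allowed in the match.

The unique candidate consistent with the amplitudes is H(w0).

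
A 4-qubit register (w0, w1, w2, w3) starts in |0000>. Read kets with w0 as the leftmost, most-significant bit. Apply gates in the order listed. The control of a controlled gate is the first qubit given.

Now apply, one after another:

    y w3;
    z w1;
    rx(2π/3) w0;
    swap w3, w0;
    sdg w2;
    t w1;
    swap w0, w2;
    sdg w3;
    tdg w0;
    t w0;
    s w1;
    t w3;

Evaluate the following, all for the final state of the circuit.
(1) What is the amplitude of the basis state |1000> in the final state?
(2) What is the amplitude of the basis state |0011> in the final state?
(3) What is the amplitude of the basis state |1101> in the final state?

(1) |1000> carries amplitude 0 in the final state.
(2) The amplitude on |0011> is -sqrt(3)*exp(3*I*pi/4)/2.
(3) The amplitude on |1101> is 0.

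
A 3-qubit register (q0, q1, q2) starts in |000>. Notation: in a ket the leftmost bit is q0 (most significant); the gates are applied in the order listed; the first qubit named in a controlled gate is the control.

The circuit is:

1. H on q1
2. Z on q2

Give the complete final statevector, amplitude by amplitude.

After the circuit, the state carries amplitude sqrt(2)/2 on |000>, sqrt(2)/2 on |010>, and 0 on every other basis state.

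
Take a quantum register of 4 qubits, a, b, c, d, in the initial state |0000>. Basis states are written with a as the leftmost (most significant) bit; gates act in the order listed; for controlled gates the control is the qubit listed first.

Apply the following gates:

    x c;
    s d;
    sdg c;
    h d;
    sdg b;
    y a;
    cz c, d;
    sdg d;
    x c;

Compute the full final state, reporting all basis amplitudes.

After the circuit, the state carries amplitude sqrt(2)/2 on |1000>, sqrt(2)*I/2 on |1001>, and 0 on every other basis state.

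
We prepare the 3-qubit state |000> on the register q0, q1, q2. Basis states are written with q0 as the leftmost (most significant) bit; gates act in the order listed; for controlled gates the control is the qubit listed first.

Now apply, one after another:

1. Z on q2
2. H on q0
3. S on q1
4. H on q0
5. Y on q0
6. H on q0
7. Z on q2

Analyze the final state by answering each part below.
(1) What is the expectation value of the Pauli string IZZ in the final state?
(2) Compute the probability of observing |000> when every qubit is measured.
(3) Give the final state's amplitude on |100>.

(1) In the final state, IZZ has expectation 1.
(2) Outcome |000> occurs with probability 1/2.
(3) The final state's coefficient on |100> equals -sqrt(2)*I/2.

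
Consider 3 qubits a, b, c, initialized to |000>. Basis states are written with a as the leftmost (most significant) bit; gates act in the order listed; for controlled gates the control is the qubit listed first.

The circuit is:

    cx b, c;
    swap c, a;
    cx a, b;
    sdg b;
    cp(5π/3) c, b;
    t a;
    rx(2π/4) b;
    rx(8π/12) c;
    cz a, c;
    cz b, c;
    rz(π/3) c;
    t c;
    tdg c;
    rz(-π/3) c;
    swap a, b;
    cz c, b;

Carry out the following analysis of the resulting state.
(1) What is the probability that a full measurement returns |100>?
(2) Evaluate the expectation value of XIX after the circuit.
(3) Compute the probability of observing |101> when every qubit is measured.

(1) A full measurement returns |100> with probability 1/8. Key observation: gates 11-14 undo each other exactly, leaving only the rest of the circuit to track.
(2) The expectation value of XIX is sqrt(3)/2.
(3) Outcome |101> occurs with probability 3/8.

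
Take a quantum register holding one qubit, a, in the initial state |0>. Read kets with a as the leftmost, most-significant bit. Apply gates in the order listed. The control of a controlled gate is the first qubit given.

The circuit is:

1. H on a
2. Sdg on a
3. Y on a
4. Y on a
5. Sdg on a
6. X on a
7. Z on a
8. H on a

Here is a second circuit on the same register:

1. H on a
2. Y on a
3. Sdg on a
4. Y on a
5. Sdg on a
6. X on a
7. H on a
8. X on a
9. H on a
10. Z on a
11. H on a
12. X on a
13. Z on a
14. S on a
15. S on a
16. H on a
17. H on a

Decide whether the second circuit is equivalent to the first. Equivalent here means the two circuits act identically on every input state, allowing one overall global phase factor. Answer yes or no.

No: there is an input state on which the two circuits produce genuinely different outputs (not merely differing by a phase).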